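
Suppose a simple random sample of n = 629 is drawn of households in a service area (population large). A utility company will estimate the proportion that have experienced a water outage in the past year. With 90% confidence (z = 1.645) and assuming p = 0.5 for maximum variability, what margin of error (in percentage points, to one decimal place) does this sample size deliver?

SE(p̂) = √[p(1−p)/n] = √[0.2500/629] = 0.01994.
E = z × SE = 1.645 × 0.01994 = 0.03280, or 3.3 percentage points.

3.3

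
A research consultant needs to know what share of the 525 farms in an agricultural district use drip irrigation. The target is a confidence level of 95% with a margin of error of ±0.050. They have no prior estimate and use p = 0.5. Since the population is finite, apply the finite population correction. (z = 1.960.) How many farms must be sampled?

Unadjusted: n₀ = 1.960² × 0.50 × 0.50 / 0.050² ≈ 384.16, so n₀ = 385.
Finite population correction with N = 525: n = n₀ / (1 + (n₀−1)/N) = 385 / (1 + 384/525) = 385 / 1.7314 ≈ 222.36.
Rounding up, n = 223.

223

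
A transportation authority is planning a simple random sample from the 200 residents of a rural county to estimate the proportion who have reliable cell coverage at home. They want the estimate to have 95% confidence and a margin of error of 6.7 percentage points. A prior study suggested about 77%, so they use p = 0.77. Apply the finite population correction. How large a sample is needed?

87

For 95% confidence, z = 1.960.
Unadjusted: n₀ = 1.960² × 0.77 × 0.23 / 0.067² ≈ 151.56, so n₀ = 152.
Finite population correction with N = 200: n = n₀ / (1 + (n₀−1)/N) = 152 / (1 + 151/200) = 152 / 1.7550 ≈ 86.61.
Rounding up, n = 87.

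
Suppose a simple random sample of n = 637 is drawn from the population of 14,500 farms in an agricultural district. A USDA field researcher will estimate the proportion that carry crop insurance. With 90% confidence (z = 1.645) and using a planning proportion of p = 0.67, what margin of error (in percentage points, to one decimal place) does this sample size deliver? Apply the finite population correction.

3.0

Finite-population factor: (N−n)/(N−1) = (14500−637)/(14500−1) = 0.9561.
SE(p̂) = √[p(1−p)/n · (N−n)/(N−1)] = √[0.2211/637 × 0.9561] = 0.01822.
E = z × SE = 1.645 × 0.01822 = 0.02997 ≈ 3.0 percentage points.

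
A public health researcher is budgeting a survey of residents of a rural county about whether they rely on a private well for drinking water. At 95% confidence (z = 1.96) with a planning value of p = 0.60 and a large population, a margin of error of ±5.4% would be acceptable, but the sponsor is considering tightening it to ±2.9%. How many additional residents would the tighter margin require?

780

At ±5.4%: n = 1.96² × 0.2400 / 0.054² ≈ 316.18 → 317.
At ±2.9%: n = 1.96² × 0.2400 / 0.029² ≈ 1096.29 → 1097.
Additional respondents: 1097 − 317 = 780.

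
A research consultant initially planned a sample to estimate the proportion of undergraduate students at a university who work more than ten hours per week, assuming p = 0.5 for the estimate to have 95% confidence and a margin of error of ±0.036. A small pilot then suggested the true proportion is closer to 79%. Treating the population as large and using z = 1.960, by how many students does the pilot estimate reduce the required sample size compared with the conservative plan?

Conservative (p = 0.5): n = 1.960² × 0.25 / 0.036² ≈ 741.05 → 742.
Using p = 0.79: p(1−p) = 0.1659, so n = 1.960² × 0.1659 / 0.036² ≈ 491.76 → 492.
Reduction: 742 − 492 = 250.

250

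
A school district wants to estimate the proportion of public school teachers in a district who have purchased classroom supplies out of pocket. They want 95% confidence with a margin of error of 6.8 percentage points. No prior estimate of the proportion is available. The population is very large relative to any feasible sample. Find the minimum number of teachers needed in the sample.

208

For 95% confidence, z = 1.96.
With no prior estimate, use p = 0.5, giving p(1−p) = 0.25.
n = z²·p(1−p)/E² = 1.96² × 0.2500 / 0.068² = 3.8416 × 0.2500 / 0.004624 ≈ 207.70.
Rounding up gives n = 208.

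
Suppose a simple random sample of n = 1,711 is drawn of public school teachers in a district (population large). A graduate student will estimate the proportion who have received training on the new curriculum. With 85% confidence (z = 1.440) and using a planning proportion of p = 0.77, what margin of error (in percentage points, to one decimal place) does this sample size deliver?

1.5

SE(p̂) = √[p(1−p)/n] = √[0.1771/1711] = 0.01017.
E = z × SE = 1.440 × 0.01017 = 0.01465, or 1.5 percentage points.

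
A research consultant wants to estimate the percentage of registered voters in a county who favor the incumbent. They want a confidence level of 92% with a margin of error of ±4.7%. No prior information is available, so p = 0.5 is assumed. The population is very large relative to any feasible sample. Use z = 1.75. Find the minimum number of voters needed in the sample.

347

With p = 0.5, p(1−p) = 0.25.
n = z²·p(1−p)/E² = 1.75² × 0.2500 / 0.047² = 3.0625 × 0.2500 / 0.002209 ≈ 346.59.
Rounding up gives n = 347.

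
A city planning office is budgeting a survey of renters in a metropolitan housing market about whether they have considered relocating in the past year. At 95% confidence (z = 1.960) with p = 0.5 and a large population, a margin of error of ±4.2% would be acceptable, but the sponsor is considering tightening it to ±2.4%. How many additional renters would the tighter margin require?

1123

At ±4.2%: n = 1.960² × 0.2500 / 0.042² ≈ 544.44 → 545.
At ±2.4%: n = 1.960² × 0.2500 / 0.024² ≈ 1667.36 → 1668.
Additional respondents: 1668 − 545 = 1123.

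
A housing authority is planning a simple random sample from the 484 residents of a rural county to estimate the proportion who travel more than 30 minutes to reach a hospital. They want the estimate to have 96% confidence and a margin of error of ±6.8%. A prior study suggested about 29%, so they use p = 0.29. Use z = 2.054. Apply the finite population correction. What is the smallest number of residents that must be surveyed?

136

Unadjusted: n₀ = 2.054² × 0.29 × 0.71 / 0.068² ≈ 187.86, so n₀ = 188.
Finite population correction with N = 484: n = n₀ / (1 + (n₀−1)/N) = 188 / (1 + 187/484) = 188 / 1.3864 ≈ 135.61.
Rounding up, n = 136.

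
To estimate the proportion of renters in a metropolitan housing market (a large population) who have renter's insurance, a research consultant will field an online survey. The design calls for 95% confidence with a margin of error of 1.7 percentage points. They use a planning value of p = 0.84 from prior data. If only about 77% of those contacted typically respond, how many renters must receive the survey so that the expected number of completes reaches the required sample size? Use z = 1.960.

Completed interviews needed: n₀ = 1.960² × 0.1344 / 0.017² ≈ 1786.54 → 1787.
At a 77% response rate, contacts needed = 1787 / 0.77 ≈ 2320.78 → 2321.

2321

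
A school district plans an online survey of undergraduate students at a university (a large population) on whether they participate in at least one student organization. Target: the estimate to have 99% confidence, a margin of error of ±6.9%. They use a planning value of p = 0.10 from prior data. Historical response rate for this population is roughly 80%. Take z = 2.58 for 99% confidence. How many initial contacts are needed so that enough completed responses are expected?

Completed interviews needed: n₀ = 2.58² × 0.0900 / 0.069² ≈ 125.83 → 126.
At an 80% response rate, contacts needed = 126 / 0.80 ≈ 157.50 → 158.

158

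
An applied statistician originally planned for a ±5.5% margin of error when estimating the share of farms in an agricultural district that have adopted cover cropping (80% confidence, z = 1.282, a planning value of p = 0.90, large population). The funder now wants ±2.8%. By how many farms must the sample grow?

At ±5.5%: n = 1.282² × 0.0900 / 0.055² ≈ 48.90 → 49.
At ±2.8%: n = 1.282² × 0.0900 / 0.028² ≈ 188.67 → 189.
Additional respondents: 189 − 49 = 140.

140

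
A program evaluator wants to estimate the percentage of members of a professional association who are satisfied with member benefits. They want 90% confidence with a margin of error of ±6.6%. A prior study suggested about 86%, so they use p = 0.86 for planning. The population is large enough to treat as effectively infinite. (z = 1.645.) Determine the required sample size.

75

With p = 0.86, p(1−p) = 0.1204.
n = z²·p(1−p)/E² = 1.645² × 0.1204 / 0.066² = 2.7060 × 0.1204 / 0.004356 ≈ 74.79.
Rounding up gives n = 75.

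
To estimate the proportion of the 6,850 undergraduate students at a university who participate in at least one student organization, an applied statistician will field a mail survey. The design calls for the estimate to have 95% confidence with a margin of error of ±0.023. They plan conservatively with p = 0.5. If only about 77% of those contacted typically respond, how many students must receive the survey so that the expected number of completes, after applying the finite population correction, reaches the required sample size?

For 95% confidence, z = 1.960.
Completed interviews needed (unadjusted): n₀ = 1.960² × 0.2500 / 0.023² ≈ 1815.50 → 1816.
FPC for N = 6,850: n = 1816 / (1 + 1815/6850) = 1816 / 1.2650 ≈ 1435.61 → 1436.
At a 77% response rate, contacts needed = 1436 / 0.77 ≈ 1864.94 → 1865.

1865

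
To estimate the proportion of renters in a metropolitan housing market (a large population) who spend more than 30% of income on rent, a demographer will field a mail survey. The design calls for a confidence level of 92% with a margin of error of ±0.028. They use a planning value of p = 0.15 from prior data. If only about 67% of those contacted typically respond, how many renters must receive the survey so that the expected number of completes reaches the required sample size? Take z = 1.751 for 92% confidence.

Completed interviews needed: n₀ = 1.751² × 0.1275 / 0.028² ≈ 498.62 → 499.
At a 67% response rate, contacts needed = 499 / 0.67 ≈ 744.78 → 745.

745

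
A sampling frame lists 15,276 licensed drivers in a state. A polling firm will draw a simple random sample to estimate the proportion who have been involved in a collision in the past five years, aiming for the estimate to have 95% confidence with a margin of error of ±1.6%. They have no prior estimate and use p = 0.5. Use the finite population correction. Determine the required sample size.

For 95% confidence, z = 1.960.
Unadjusted: n₀ = 1.960² × 0.50 × 0.50 / 0.016² ≈ 3751.56, so n₀ = 3752.
Finite population correction with N = 15,276: n = n₀ / (1 + (n₀−1)/N) = 3752 / (1 + 3751/15276) = 3752 / 1.2455 ≈ 3012.33.
Rounding up, n = 3013.

3013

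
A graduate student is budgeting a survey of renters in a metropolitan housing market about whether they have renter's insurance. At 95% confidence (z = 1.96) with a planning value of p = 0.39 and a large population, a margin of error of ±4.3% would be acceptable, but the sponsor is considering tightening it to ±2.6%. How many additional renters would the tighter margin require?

857

At ±4.3%: n = 1.96² × 0.2379 / 0.043² ≈ 494.28 → 495.
At ±2.6%: n = 1.96² × 0.2379 / 0.026² ≈ 1351.95 → 1352.
Additional respondents: 1352 − 495 = 857.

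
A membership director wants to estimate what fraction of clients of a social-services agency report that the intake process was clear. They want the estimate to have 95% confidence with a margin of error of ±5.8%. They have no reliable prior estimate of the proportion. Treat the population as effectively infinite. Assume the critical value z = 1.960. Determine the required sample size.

286

With no prior estimate, use p = 0.5, giving p(1−p) = 0.25.
n = z²·p(1−p)/E² = 1.960² × 0.2500 / 0.058² = 3.8416 × 0.2500 / 0.003364 ≈ 285.49.
Rounding up gives n = 286.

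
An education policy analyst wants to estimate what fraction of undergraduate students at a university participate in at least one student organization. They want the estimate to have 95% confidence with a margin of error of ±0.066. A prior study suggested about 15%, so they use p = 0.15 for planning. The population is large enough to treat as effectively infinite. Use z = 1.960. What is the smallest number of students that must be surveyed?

113

With p = 0.15, p(1−p) = 0.1275.
n = z²·p(1−p)/E² = 1.960² × 0.1275 / 0.066² = 3.8416 × 0.1275 / 0.004356 ≈ 112.44.
Rounding up gives n = 113.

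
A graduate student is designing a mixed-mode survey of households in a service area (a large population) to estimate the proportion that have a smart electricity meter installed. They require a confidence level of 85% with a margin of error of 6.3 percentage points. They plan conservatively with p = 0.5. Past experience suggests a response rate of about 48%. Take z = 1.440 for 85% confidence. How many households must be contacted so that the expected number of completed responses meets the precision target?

Completed interviews needed: n₀ = 1.440² × 0.2500 / 0.063² ≈ 130.61 → 131.
At a 48% response rate, contacts needed = 131 / 0.48 ≈ 272.92 → 273.

273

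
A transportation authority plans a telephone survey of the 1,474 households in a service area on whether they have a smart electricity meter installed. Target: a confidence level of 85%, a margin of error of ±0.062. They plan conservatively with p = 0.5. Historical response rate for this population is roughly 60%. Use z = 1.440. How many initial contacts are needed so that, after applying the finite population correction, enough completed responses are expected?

207

Completed interviews needed (unadjusted): n₀ = 1.440² × 0.2500 / 0.062² ≈ 134.86 → 135.
FPC for N = 1,474: n = 135 / (1 + 134/1474) = 135 / 1.0909 ≈ 123.75 → 124.
At a 60% response rate, contacts needed = 124 / 0.60 ≈ 206.67 → 207.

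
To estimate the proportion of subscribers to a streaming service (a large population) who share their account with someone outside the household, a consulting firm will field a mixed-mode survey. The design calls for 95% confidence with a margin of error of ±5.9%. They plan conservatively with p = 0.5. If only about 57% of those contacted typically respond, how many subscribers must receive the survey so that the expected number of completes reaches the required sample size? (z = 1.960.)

Completed interviews needed: n₀ = 1.960² × 0.2500 / 0.059² ≈ 275.90 → 276.
At a 57% response rate, contacts needed = 276 / 0.57 ≈ 484.21 → 485.

485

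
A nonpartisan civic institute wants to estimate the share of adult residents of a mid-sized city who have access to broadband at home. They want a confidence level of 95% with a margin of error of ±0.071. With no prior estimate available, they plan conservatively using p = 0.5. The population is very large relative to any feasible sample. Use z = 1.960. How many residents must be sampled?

With p = 0.5, p(1−p) = 0.25.
n = z²·p(1−p)/E² = 1.960² × 0.2500 / 0.071² = 3.8416 × 0.2500 / 0.005041 ≈ 190.52.
Rounding up gives n = 191.

191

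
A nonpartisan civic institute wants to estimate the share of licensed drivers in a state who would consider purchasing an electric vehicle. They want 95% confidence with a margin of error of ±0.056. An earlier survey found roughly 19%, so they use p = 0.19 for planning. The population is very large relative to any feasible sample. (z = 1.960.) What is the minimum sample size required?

189

With p = 0.19, p(1−p) = 0.1539.
n = z²·p(1−p)/E² = 1.960² × 0.1539 / 0.056² = 3.8416 × 0.1539 / 0.003136 ≈ 188.53.
Rounding up gives n = 189.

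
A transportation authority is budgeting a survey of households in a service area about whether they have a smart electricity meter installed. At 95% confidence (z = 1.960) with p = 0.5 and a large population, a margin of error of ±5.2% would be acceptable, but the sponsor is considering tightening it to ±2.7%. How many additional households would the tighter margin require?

962

At ±5.2%: n = 1.960² × 0.2500 / 0.052² ≈ 355.18 → 356.
At ±2.7%: n = 1.960² × 0.2500 / 0.027² ≈ 1317.42 → 1318.
Additional respondents: 1318 − 356 = 962.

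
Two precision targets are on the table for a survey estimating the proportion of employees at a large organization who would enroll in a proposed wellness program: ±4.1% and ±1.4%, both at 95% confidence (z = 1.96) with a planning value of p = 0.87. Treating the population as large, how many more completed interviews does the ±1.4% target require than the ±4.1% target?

1958

At ±4.1%: n = 1.96² × 0.1131 / 0.041² ≈ 258.47 → 259.
At ±1.4%: n = 1.96² × 0.1131 / 0.014² ≈ 2216.76 → 2217.
Additional respondents: 2217 − 259 = 1958.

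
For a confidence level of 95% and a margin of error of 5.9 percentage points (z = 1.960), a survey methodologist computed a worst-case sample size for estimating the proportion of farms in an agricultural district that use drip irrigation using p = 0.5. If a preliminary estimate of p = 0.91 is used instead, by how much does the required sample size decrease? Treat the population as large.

185

Conservative (p = 0.5): n = 1.960² × 0.25 / 0.059² ≈ 275.90 → 276.
Using p = 0.91: p(1−p) = 0.0819, so n = 1.960² × 0.0819 / 0.059² ≈ 90.38 → 91.
Reduction: 276 − 91 = 185.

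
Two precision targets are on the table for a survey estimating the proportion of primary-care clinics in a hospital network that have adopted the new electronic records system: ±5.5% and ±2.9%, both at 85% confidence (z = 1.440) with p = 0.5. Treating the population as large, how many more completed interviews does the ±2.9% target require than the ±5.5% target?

445

At ±5.5%: n = 1.440² × 0.2500 / 0.055² ≈ 171.37 → 172.
At ±2.9%: n = 1.440² × 0.2500 / 0.029² ≈ 616.41 → 617.
Additional respondents: 617 − 172 = 445.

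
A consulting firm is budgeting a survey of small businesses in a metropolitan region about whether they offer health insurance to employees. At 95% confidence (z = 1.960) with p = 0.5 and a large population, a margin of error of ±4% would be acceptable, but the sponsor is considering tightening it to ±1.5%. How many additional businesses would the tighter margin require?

At ±4%: n = 1.960² × 0.2500 / 0.040² ≈ 600.25 → 601.
At ±1.5%: n = 1.960² × 0.2500 / 0.015² ≈ 4268.44 → 4269.
Additional respondents: 4269 − 601 = 3668.

3668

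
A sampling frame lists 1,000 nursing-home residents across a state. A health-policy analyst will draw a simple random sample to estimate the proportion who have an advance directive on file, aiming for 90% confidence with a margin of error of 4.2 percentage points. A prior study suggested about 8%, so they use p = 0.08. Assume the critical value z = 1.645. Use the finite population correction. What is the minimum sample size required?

Unadjusted: n₀ = 1.645² × 0.08 × 0.92 / 0.042² ≈ 112.90, so n₀ = 113.
Finite population correction with N = 1,000: n = n₀ / (1 + (n₀−1)/N) = 113 / (1 + 112/1000) = 113 / 1.1120 ≈ 101.62.
Rounding up, n = 102.

102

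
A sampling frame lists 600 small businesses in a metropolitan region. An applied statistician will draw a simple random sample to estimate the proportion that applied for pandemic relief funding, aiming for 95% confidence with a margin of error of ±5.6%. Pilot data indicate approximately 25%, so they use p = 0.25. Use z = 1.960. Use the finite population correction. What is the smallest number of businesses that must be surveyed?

Unadjusted: n₀ = 1.960² × 0.25 × 0.75 / 0.056² ≈ 229.69, so n₀ = 230.
Finite population correction with N = 600: n = n₀ / (1 + (n₀−1)/N) = 230 / (1 + 229/600) = 230 / 1.3817 ≈ 166.47.
Rounding up, n = 167.

167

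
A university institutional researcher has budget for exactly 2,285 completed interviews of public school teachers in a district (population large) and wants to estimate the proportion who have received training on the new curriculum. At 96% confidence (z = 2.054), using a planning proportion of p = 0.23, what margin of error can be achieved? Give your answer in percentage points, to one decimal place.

SE(p̂) = √[p(1−p)/n] = √[0.1771/2285] = 0.00880.
E = z × SE = 2.054 × 0.00880 = 0.01808, or 1.8 percentage points.

1.8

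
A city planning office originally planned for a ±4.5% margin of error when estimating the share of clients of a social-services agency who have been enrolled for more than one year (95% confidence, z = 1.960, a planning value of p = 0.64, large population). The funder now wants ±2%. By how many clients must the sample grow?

1775

At ±4.5%: n = 1.960² × 0.2304 / 0.045² ≈ 437.09 → 438.
At ±2%: n = 1.960² × 0.2304 / 0.020² ≈ 2212.76 → 2213.
Additional respondents: 2213 − 438 = 1775.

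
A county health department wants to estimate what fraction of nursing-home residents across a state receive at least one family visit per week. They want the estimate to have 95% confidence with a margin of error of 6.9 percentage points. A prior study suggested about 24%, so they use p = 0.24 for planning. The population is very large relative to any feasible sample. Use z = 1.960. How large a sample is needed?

With p = 0.24, p(1−p) = 0.1824.
n = z²·p(1−p)/E² = 1.960² × 0.1824 / 0.069² = 3.8416 × 0.1824 / 0.004761 ≈ 147.18.
Rounding up gives n = 148.

148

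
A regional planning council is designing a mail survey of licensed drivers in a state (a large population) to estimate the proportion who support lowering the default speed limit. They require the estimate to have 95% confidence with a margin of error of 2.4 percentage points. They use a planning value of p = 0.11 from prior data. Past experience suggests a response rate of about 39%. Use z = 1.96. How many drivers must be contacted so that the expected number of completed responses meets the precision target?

1675

Completed interviews needed: n₀ = 1.96² × 0.0979 / 0.024² ≈ 652.94 → 653.
At a 39% response rate, contacts needed = 653 / 0.39 ≈ 1674.36 → 1675.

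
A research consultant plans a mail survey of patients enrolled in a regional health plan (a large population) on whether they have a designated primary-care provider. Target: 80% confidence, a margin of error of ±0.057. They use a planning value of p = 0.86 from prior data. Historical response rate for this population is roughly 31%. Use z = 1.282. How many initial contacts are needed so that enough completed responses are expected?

Completed interviews needed: n₀ = 1.282² × 0.1204 / 0.057² ≈ 60.90 → 61.
At a 31% response rate, contacts needed = 61 / 0.31 ≈ 196.77 → 197.

197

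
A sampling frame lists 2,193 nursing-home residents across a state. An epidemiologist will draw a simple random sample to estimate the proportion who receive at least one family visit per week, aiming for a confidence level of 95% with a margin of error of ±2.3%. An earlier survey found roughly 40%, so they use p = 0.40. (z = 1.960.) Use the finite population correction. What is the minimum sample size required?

972

Unadjusted: n₀ = 1.960² × 0.40 × 0.60 / 0.023² ≈ 1742.88, so n₀ = 1743.
Finite population correction with N = 2,193: n = n₀ / (1 + (n₀−1)/N) = 1743 / (1 + 1742/2193) = 1743 / 1.7943 ≈ 971.38.
Rounding up, n = 972.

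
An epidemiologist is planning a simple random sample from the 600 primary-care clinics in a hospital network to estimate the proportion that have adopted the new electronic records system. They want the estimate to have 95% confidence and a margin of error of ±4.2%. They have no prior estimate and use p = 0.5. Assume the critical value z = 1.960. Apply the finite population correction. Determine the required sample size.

286

Unadjusted: n₀ = 1.960² × 0.50 × 0.50 / 0.042² ≈ 544.44, so n₀ = 545.
Finite population correction with N = 600: n = n₀ / (1 + (n₀−1)/N) = 545 / (1 + 544/600) = 545 / 1.9067 ≈ 285.84.
Rounding up, n = 286.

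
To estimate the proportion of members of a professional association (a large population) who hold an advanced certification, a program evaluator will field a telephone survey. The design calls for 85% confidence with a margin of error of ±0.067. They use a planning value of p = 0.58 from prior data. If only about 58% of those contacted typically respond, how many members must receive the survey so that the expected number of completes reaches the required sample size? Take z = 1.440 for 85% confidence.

195

Completed interviews needed: n₀ = 1.440² × 0.2436 / 0.067² ≈ 112.53 → 113.
At a 58% response rate, contacts needed = 113 / 0.58 ≈ 194.83 → 195.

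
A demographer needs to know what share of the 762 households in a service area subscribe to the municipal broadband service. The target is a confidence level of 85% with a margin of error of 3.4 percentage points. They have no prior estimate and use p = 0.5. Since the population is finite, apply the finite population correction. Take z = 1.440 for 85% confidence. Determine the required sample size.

Unadjusted: n₀ = 1.440² × 0.50 × 0.50 / 0.034² ≈ 448.44, so n₀ = 449.
Finite population correction with N = 762: n = n₀ / (1 + (n₀−1)/N) = 449 / (1 + 448/762) = 449 / 1.5879 ≈ 282.76.
Rounding up, n = 283.

283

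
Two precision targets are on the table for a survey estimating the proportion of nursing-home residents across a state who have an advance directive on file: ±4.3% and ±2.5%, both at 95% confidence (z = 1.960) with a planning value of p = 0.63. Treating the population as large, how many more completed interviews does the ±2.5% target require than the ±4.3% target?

948

At ±4.3%: n = 1.960² × 0.2331 / 0.043² ≈ 484.30 → 485.
At ±2.5%: n = 1.960² × 0.2331 / 0.025² ≈ 1432.76 → 1433.
Additional respondents: 1433 − 485 = 948.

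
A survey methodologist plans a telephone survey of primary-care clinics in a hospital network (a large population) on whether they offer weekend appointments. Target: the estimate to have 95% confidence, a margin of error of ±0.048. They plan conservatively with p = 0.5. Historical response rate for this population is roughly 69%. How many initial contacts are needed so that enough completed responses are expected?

605

For 95% confidence, z = 1.96.
Completed interviews needed: n₀ = 1.96² × 0.2500 / 0.048² ≈ 416.84 → 417.
At a 69% response rate, contacts needed = 417 / 0.69 ≈ 604.35 → 605.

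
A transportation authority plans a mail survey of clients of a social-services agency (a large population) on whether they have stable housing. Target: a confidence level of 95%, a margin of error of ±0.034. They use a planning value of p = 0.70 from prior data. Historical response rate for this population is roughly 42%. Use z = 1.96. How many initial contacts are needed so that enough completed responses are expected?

1662

Completed interviews needed: n₀ = 1.96² × 0.2100 / 0.034² ≈ 697.87 → 698.
At a 42% response rate, contacts needed = 698 / 0.42 ≈ 1661.90 → 1662.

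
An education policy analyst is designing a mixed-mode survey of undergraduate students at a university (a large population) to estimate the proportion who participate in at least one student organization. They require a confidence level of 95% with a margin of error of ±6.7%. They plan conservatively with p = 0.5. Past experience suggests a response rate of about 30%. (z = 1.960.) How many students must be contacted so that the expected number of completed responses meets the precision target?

Completed interviews needed: n₀ = 1.960² × 0.2500 / 0.067² ≈ 213.95 → 214.
At a 30% response rate, contacts needed = 214 / 0.30 ≈ 713.33 → 714.

714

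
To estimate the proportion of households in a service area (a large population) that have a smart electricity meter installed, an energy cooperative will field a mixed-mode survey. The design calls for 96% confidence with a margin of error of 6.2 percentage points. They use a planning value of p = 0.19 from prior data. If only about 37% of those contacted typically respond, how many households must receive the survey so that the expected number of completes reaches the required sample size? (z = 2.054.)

Completed interviews needed: n₀ = 2.054² × 0.1539 / 0.062² ≈ 168.91 → 169.
At a 37% response rate, contacts needed = 169 / 0.37 ≈ 456.76 → 457.

457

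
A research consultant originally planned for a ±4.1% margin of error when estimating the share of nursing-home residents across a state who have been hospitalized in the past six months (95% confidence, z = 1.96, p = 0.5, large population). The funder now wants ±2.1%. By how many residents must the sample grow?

1606

At ±4.1%: n = 1.96² × 0.2500 / 0.041² ≈ 571.33 → 572.
At ±2.1%: n = 1.96² × 0.2500 / 0.021² ≈ 2177.78 → 2178.
Additional respondents: 2178 − 572 = 1606.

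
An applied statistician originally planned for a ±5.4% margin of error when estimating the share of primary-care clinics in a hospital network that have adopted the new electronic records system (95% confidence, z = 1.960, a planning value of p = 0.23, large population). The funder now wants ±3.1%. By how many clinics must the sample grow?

At ±5.4%: n = 1.960² × 0.1771 / 0.054² ≈ 233.32 → 234.
At ±3.1%: n = 1.960² × 0.1771 / 0.031² ≈ 707.96 → 708.
Additional respondents: 708 − 234 = 474.

474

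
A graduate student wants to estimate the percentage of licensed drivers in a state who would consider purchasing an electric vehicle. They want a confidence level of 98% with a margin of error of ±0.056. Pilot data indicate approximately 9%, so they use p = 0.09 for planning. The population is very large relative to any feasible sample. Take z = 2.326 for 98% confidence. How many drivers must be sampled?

142

With p = 0.09, p(1−p) = 0.0819.
n = z²·p(1−p)/E² = 2.326² × 0.0819 / 0.056² = 5.4103 × 0.0819 / 0.003136 ≈ 141.30.
Rounding up gives n = 142.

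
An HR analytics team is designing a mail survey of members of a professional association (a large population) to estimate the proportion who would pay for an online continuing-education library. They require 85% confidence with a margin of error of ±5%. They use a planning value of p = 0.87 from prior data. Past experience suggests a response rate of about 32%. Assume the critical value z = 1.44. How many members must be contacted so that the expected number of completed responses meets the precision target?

Completed interviews needed: n₀ = 1.44² × 0.1131 / 0.050² ≈ 93.81 → 94.
At a 32% response rate, contacts needed = 94 / 0.32 ≈ 293.75 → 294.

294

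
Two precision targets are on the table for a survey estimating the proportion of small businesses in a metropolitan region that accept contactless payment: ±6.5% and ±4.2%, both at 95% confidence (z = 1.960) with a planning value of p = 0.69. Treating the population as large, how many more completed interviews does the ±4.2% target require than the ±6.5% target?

271

At ±6.5%: n = 1.960² × 0.2139 / 0.065² ≈ 194.49 → 195.
At ±4.2%: n = 1.960² × 0.2139 / 0.042² ≈ 465.83 → 466.
Additional respondents: 466 − 195 = 271.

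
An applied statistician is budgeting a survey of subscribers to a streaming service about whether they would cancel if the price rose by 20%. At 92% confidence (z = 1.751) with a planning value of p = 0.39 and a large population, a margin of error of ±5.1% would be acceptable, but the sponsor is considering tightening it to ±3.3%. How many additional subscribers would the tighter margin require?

At ±5.1%: n = 1.751² × 0.2379 / 0.051² ≈ 280.43 → 281.
At ±3.3%: n = 1.751² × 0.2379 / 0.033² ≈ 669.79 → 670.
Additional respondents: 670 − 281 = 389.

389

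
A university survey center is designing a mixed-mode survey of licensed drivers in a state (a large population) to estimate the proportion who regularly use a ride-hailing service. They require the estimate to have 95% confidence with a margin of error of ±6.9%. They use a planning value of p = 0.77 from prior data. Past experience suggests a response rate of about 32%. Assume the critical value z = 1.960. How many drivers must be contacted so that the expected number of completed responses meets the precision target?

447

Completed interviews needed: n₀ = 1.960² × 0.1771 / 0.069² ≈ 142.90 → 143.
At a 32% response rate, contacts needed = 143 / 0.32 ≈ 446.88 → 447.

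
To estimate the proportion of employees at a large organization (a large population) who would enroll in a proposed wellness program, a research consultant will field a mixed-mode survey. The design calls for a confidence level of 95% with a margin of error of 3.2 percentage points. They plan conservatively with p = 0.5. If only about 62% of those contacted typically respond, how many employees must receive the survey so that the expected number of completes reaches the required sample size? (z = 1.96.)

1513

Completed interviews needed: n₀ = 1.96² × 0.2500 / 0.032² ≈ 937.89 → 938.
At a 62% response rate, contacts needed = 938 / 0.62 ≈ 1512.90 → 1513.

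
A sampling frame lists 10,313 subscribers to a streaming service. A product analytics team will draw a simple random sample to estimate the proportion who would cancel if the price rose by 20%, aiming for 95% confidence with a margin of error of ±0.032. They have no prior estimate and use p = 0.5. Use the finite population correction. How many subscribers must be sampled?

860

For 95% confidence, z = 1.960.
Unadjusted: n₀ = 1.960² × 0.50 × 0.50 / 0.032² ≈ 937.89, so n₀ = 938.
Finite population correction with N = 10,313: n = n₀ / (1 + (n₀−1)/N) = 938 / (1 + 937/10313) = 938 / 1.0909 ≈ 859.88.
Rounding up, n = 860.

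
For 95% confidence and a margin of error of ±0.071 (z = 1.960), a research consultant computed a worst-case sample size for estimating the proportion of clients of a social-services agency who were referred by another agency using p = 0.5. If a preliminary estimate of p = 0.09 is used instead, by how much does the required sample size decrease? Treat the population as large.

Conservative (p = 0.5): n = 1.960² × 0.25 / 0.071² ≈ 190.52 → 191.
Using p = 0.09: p(1−p) = 0.0819, so n = 1.960² × 0.0819 / 0.071² ≈ 62.41 → 63.
Reduction: 191 − 63 = 128.

128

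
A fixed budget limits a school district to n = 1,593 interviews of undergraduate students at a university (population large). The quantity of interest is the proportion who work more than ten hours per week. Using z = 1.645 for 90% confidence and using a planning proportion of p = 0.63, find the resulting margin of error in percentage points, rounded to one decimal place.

SE(p̂) = √[p(1−p)/n] = √[0.2331/1593] = 0.01210.
E = z × SE = 1.645 × 0.01210 = 0.01990, or 2.0 percentage points.

2.0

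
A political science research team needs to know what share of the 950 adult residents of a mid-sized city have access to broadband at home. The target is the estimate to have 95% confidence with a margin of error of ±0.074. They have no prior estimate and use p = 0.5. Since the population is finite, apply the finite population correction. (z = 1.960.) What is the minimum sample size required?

Unadjusted: n₀ = 1.960² × 0.50 × 0.50 / 0.074² ≈ 175.38, so n₀ = 176.
Finite population correction with N = 950: n = n₀ / (1 + (n₀−1)/N) = 176 / (1 + 175/950) = 176 / 1.1842 ≈ 148.62.
Rounding up, n = 149.

149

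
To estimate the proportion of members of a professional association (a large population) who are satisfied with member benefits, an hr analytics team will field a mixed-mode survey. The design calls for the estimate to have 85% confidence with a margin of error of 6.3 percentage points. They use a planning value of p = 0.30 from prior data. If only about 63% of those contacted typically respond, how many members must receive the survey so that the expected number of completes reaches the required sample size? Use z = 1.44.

Completed interviews needed: n₀ = 1.44² × 0.2100 / 0.063² ≈ 109.71 → 110.
At a 63% response rate, contacts needed = 110 / 0.63 ≈ 174.60 → 175.

175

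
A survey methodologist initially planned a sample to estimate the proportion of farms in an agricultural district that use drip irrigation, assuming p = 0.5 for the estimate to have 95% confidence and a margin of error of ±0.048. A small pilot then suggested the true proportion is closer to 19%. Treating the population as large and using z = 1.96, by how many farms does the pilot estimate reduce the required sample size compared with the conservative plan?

160

Conservative (p = 0.5): n = 1.96² × 0.25 / 0.048² ≈ 416.84 → 417.
Using p = 0.19: p(1−p) = 0.1539, so n = 1.96² × 0.1539 / 0.048² ≈ 256.61 → 257.
Reduction: 417 − 257 = 160.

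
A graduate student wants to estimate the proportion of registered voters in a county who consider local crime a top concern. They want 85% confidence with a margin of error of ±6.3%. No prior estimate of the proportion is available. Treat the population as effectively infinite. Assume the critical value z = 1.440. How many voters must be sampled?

With no prior estimate, use p = 0.5, giving p(1−p) = 0.25.
n = z²·p(1−p)/E² = 1.440² × 0.2500 / 0.063² = 2.0736 × 0.2500 / 0.003969 ≈ 130.61.
Rounding up gives n = 131.

131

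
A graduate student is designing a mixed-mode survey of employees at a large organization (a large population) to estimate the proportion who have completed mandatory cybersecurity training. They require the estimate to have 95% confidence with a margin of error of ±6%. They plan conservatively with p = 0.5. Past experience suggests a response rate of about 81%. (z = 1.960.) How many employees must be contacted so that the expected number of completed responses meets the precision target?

Completed interviews needed: n₀ = 1.960² × 0.2500 / 0.060² ≈ 266.78 → 267.
At an 81% response rate, contacts needed = 267 / 0.81 ≈ 329.63 → 330.

330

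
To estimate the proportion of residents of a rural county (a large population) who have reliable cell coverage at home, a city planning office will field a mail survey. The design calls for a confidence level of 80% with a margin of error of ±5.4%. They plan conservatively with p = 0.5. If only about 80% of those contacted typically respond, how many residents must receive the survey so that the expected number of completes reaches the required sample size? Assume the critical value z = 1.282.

Completed interviews needed: n₀ = 1.282² × 0.2500 / 0.054² ≈ 140.91 → 141.
At an 80% response rate, contacts needed = 141 / 0.80 ≈ 176.25 → 177.

177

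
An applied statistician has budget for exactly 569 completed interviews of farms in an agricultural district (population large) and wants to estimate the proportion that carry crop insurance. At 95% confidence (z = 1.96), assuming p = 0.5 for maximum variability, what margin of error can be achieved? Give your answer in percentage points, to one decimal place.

4.1

SE(p̂) = √[p(1−p)/n] = √[0.2500/569] = 0.02096.
E = z × SE = 1.96 × 0.02096 = 0.04108, or 4.1 percentage points.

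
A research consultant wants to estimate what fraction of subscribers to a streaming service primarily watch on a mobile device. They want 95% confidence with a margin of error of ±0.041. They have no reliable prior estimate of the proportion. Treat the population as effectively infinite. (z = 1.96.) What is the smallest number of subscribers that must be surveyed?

With no prior estimate, use p = 0.5, giving p(1−p) = 0.25.
n = z²·p(1−p)/E² = 1.96² × 0.2500 / 0.041² = 3.8416 × 0.2500 / 0.001681 ≈ 571.33.
Rounding up gives n = 572.

572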